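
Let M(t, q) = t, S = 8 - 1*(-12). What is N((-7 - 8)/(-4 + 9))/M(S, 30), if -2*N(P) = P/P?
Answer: -1/40 ≈ -0.025000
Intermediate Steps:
S = 20 (S = 8 + 12 = 20)
N(P) = -½ (N(P) = -P/(2*P) = -½*1 = -½)
N((-7 - 8)/(-4 + 9))/M(S, 30) = -½/20 = -½*1/20 = -1/40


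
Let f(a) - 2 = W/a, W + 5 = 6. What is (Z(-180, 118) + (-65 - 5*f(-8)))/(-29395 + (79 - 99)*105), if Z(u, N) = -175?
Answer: 399/50392 ≈ 0.0079179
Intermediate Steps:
W = 1 (W = -5 + 6 = 1)
f(a) = 2 + 1/a
(Z(-180, 118) + (-65 - 5*f(-8)))/(-29395 + (79 - 99)*105) = (-175 + (-65 - 5*(2 + 1/(-8))))/(-29395 + (79 - 99)*105) = (-175 + (-65 - 5*(2 - ⅛)))/(-29395 - 20*105) = (-175 + (-65 - 5*15/8))/(-29395 - 2100) = (-175 + (-65 - 75/8))/(-31495) = (-175 - 595/8)*(-1/31495) = -1995/8*(-1/31495) = 399/50392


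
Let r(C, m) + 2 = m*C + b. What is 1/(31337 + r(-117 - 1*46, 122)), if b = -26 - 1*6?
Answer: 1/11417 ≈ 8.7589e-5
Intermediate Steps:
b = -32 (b = -26 - 6 = -32)
r(C, m) = -34 + C*m (r(C, m) = -2 + (m*C - 32) = -2 + (C*m - 32) = -2 + (-32 + C*m) = -34 + C*m)
1/(31337 + r(-117 - 1*46, 122)) = 1/(31337 + (-34 + (-117 - 1*46)*122)) = 1/(31337 + (-34 + (-117 - 46)*122)) = 1/(31337 + (-34 - 163*122)) = 1/(31337 + (-34 - 19886)) = 1/(31337 - 19920) = 1/11417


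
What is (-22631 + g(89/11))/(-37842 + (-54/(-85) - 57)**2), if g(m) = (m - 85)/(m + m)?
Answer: 14555354950/22290474441 ≈ 0.65299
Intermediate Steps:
g(m) = (-85 + m)/(2*m) (g(m) = (-85 + m)/((2*m)) = (-85 + m)*(1/(2*m)) = (-85 + m)/(2*m))
(-22631 + g(89/11))/(-37842 + (-54/(-85) - 57)**2) = (-22631 + (-85 + 89/11)/(2*((89/11))))/(-37842 + (-54/(-85) - 57)**2) = (-22631 + (-85 + 89*(1/11))/(2*((89*(1/11)))))/(-37842 + (-54*(-1/85) - 57)**2) = (-22631 + (-85 + 89/11)/(2*(89/11)))/(-37842 + (54/85 - 57)**2) = (-22631 + (1/2)*(11/89)*(-846/11))/(-37842 + (-4791/85)**2) = (-22631 - 423/89)/(-37842 + 22953681/7225) = -2014582/(89*(-250454769/7225)) = -2014582/89*(-7225/250454769) = 14555354950/22290474441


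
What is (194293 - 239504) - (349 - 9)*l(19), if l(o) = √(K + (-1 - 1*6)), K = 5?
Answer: -45211 - 340*I*√2 ≈ -45211.0 - 480.83*I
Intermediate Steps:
l(o) = I*√2 (l(o) = √(5 + (-1 - 1*6)) = √(5 + (-1 - 6)) = √(5 - 7) = √(-2) = I*√2)
(194293 - 239504) - (349 - 9)*l(19) = (194293 - 239504) - (349 - 9)*I*√2 = -45211 - 340*I*√2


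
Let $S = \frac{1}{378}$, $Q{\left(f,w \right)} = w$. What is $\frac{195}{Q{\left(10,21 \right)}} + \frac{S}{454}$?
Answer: $\frac{1593541}{171612} \approx 9.2857$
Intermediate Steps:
$S = \frac{1}{378} \approx 0.0026455$
$\frac{195}{Q{\left(10,21 \right)}} + \frac{S}{454} = \frac{195}{21} + \frac{1}{378 \cdot 454} = 195 \cdot \frac{1}{21} + \frac{1}{378} \cdot \frac{1}{454} = \frac{65}{7} + \frac{1}{171612} = \frac{1593541}{171612}$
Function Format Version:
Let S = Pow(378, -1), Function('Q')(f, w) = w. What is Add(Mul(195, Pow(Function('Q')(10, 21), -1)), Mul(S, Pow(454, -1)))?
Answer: Rational(1593541, 171612) ≈ 9.2857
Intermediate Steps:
S = Rational(1, 378) ≈ 0.0026455
Add(Mul(195, Pow(Function('Q')(10, 21), -1)), Mul(S, Pow(454, -1))) = Add(Mul(195, Pow(21, -1)), Mul(Rational(1, 378), Pow(454, -1))) = Add(Mul(195, Rational(1, 21)), Mul(Rational(1, 378), Rational(1, 454))) = Add(Rational(65, 7), Rational(1, 171612)) = Rational(1593541, 171612)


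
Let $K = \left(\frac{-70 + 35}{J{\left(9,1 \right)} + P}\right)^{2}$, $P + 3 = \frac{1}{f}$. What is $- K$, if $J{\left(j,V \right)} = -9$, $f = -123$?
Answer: $- \frac{378225}{44521} \approx -8.4954$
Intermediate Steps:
$P = - \frac{370}{123}$ ($P = -3 + \frac{1}{-123} = -3 - \frac{1}{123} = - \frac{370}{123} \approx -3.0081$)
$K = \frac{378225}{44521}$ ($K = \left(\frac{-70 + 35}{-9 - \frac{370}{123}}\right)^{2} = \left(- \frac{35}{- \frac{1477}{123}}\right)^{2} = \left(\left(-35\right) \left(- \frac{123}{1477}\right)\right)^{2} = \left(\frac{615}{211}\right)^{2} = \frac{378225}{44521} \approx 8.4954$)
$- K = \left(-1\right) \frac{378225}{44521} = - \frac{378225}{44521}$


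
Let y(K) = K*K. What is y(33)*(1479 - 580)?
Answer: 979011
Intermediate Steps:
y(K) = K**2
y(33)*(1479 - 580) = 33**2*(1479 - 580) = 1089*899 = 979011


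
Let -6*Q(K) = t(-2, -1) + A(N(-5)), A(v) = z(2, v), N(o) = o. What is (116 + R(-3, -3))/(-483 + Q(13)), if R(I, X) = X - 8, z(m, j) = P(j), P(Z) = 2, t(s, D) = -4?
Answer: -315/1448 ≈ -0.21754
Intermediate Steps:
z(m, j) = 2
A(v) = 2
Q(K) = ⅓ (Q(K) = -(-4 + 2)/6 = -⅙*(-2) = ⅓)
R(I, X) = -8 + X
(116 + R(-3, -3))/(-483 + Q(13)) = (116 + (-8 - 3))/(-483 + ⅓) = (116 - 11)/(-1448/3) = 105*(-3/1448) = -315/1448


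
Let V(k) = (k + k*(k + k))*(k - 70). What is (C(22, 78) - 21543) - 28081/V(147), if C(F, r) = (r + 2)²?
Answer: -50564095096/3339105 ≈ -15143.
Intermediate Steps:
C(F, r) = (2 + r)²
V(k) = (-70 + k)*(k + 2*k²) (V(k) = (k + k*(2*k))*(-70 + k) = (k + 2*k²)*(-70 + k) = (-70 + k)*(k + 2*k²))
(C(22, 78) - 21543) - 28081/V(147) = ((2 + 78)² - 21543) - 28081*1/(147*(-70 - 139*147 + 2*147²)) = (80² - 21543) - 28081*1/(147*(-70 - 20433 + 2*21609)) = (6400 - 21543) - 28081*1/(147*(-70 - 20433 + 43218)) = -15143 - 28081/(147*22715) = -15143 - 28081/3339105 = -50564095096/3339105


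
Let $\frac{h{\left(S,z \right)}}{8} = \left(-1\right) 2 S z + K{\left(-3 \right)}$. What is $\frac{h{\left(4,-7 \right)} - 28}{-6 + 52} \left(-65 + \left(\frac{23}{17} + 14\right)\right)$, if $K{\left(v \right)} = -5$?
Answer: $- \frac{160360}{391} \approx -410.13$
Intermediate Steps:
$h{\left(S,z \right)} = -40 - 16 S z$ ($h{\left(S,z \right)} = 8 \left(\left(-1\right) 2 S z - 5\right) = 8 \left(- 2 S z - 5\right) = 8 \left(-5 - 2 S z\right) = -40 - 16 S z$)
$\frac{h{\left(4,-7 \right)} - 28}{-6 + 52} \left(-65 + \left(\frac{23}{17} + 14\right)\right) = \frac{\left(-40 - 64 \left(-7\right)\right) - 28}{-6 + 52} \left(-65 + \left(\frac{23}{17} + 14\right)\right) = \frac{\left(-40 + 448\right) - 28}{46} \left(-65 + \left(23 \cdot \frac{1}{17} + 14\right)\right) = \left(408 - 28\right) \frac{1}{46} \left(-65 + \left(\frac{23}{17} + 14\right)\right) = 380 \cdot \frac{1}{46} \left(-65 + \frac{261}{17}\right) = \frac{190}{23} \left(- \frac{844}{17}\right) = - \frac{160360}{391}$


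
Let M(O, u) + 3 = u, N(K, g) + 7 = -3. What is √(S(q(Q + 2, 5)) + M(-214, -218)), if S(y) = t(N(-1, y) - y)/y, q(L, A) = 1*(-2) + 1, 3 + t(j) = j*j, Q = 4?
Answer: I*√299 ≈ 17.292*I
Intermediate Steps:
N(K, g) = -10 (N(K, g) = -7 - 3 = -10)
t(j) = -3 + j² (t(j) = -3 + j*j = -3 + j²)
M(O, u) = -3 + u
q(L, A) = -1 (q(L, A) = -2 + 1 = -1)
S(y) = (-3 + (-10 - y)²)/y
√(S(q(Q + 2, 5)) + M(-214, -218)) = √((-3 + (10 - 1)²)/(-1) + (-3 - 218)) = √(-(-3 + 9²) - 221) = √(-(-3 + 81) - 221) = √(-1*78 - 221) = √(-78 - 221) = √(-299) = I*√299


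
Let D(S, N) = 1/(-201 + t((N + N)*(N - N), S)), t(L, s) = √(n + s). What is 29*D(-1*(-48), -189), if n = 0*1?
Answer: -1943/13451 - 116*√3/40353 ≈ -0.14943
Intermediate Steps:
n = 0
t(L, s) = √s (t(L, s) = √(0 + s) = √s)
D(S, N) = 1/(-201 + √S)
29*D(-1*(-48), -189) = 29/(-201 + √(-1*(-48))) = 29/(-201 + √48) = 29/(-201 + 4*√3)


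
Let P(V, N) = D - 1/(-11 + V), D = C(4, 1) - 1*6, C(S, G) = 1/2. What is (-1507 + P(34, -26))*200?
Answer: -6957700/23 ≈ -3.0251e+5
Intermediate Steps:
C(S, G) = ½
D = -11/2 (D = ½ - 1*6 = ½ - 6 = -11/2 ≈ -5.5000)
P(V, N) = -11/2 - 1/(-11 + V)
(-1507 + P(34, -26))*200 = (-1507 + (119 - 11*34)/(2*(-11 + 34)))*200 = (-1507 + (½)*(119 - 374)/23)*200 = (-1507 + (½)*(1/23)*(-255))*200 = (-1507 - 255/46)*200 = -69577/46*200 = -6957700/23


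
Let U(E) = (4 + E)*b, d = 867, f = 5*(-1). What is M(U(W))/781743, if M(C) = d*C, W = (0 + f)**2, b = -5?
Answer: -41905/260581 ≈ -0.16081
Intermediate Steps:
f = -5
W = 25 (W = (0 - 5)**2 = (-5)**2 = 25)
U(E) = -20 - 5*E (U(E) = (4 + E)*(-5) = -20 - 5*E)
M(C) = 867*C
M(U(W))/781743 = (867*(-20 - 5*25))/781743 = (867*(-20 - 125))*(1/781743) = (867*(-145))*(1/781743) = -125715*1/781743 = -41905/260581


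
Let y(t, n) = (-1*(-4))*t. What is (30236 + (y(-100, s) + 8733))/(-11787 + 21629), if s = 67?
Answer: 38569/9842 ≈ 3.9188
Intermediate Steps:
y(t, n) = 4*t
(30236 + (y(-100, s) + 8733))/(-11787 + 21629) = (30236 + (4*(-100) + 8733))/(-11787 + 21629) = (30236 + (-400 + 8733))/9842 = (30236 + 8333)*(1/9842) = 38569*(1/9842) = 38569/9842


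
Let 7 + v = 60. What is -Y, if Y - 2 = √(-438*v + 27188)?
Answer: -2 - √3974 ≈ -65.040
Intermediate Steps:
v = 53 (v = -7 + 60 = 53)
Y = 2 + √3974 (Y = 2 + √(-438*53 + 27188) = 2 + √(-23214 + 27188) = 2 + √3974 ≈ 65.040)
-Y = -(2 + √3974) = -2 - √3974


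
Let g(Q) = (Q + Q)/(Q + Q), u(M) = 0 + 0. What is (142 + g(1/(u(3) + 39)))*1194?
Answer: 170742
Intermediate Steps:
u(M) = 0
g(Q) = 1 (g(Q) = (2*Q)/((2*Q)) = (2*Q)*(1/(2*Q)) = 1)
(142 + g(1/(u(3) + 39)))*1194 = (142 + 1)*1194 = 143*1194 = 170742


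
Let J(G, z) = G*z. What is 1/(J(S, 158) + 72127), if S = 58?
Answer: 1/81291 ≈ 1.2301e-5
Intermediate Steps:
1/(J(S, 158) + 72127) = 1/(58*158 + 72127) = 1/(9164 + 72127) = 1/81291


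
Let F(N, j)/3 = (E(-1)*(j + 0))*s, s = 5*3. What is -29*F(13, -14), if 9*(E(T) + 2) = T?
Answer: -38570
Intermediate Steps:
E(T) = -2 + T/9
s = 15
F(N, j) = -95*j (F(N, j) = 3*(((-2 + (1/9)*(-1))*(j + 0))*15) = 3*(((-2 - 1/9)*j)*15) = 3*(-19*j/9*15) = 3*(-95*j/3) = -95*j)
-29*F(13, -14) = -(-2755)*(-14) = -29*1330 = -38570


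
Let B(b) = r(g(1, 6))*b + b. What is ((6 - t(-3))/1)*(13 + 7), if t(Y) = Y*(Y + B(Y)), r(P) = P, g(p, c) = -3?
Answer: 300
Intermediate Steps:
B(b) = -2*b (B(b) = -3*b + b = -2*b)
t(Y) = -Y**2 (t(Y) = Y*(Y - 2*Y) = Y*(-Y) = -Y**2)
((6 - t(-3))/1)*(13 + 7) = ((6 - (-1)*(-3)**2)/1)*(13 + 7) = ((6 - (-1)*9)*1)*20 = ((6 - 1*(-9))*1)*20 = ((6 + 9)*1)*20 = (15*1)*20 = 15*20 = 300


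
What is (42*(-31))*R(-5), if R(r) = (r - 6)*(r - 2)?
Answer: -100254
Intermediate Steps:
R(r) = (-6 + r)*(-2 + r)
(42*(-31))*R(-5) = (42*(-31))*(12 + (-5)² - 8*(-5)) = -1302*(12 + 25 + 40) = -1302*77 = -100254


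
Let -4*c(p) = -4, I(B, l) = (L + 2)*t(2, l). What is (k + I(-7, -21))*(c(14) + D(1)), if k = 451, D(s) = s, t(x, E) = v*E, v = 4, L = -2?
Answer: 902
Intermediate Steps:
t(x, E) = 4*E
I(B, l) = 0 (I(B, l) = (-2 + 2)*(4*l) = 0*(4*l) = 0)
c(p) = 1 (c(p) = -¼*(-4) = 1)
(k + I(-7, -21))*(c(14) + D(1)) = (451 + 0)*(1 + 1) = 451*2 = 902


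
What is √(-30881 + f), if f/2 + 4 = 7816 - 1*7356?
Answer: I*√29969 ≈ 173.12*I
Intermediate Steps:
f = 912 (f = -8 + 2*(7816 - 1*7356) = -8 + 2*(7816 - 7356) = -8 + 2*460 = -8 + 920 = 912)
√(-30881 + f) = √(-30881 + 912) = √(-29969) = I*√29969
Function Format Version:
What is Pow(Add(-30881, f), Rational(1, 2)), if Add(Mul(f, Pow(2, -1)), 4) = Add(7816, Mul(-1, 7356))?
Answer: Mul(I, Pow(29969, Rational(1, 2))) ≈ Mul(173.12, I)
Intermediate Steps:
f = 912 (f = Add(-8, Mul(2, Add(7816, Mul(-1, 7356)))) = Add(-8, Mul(2, Add(7816, -7356))) = Add(-8, Mul(2, 460)) = Add(-8, 920) = 912)
Pow(Add(-30881, f), Rational(1, 2)) = Pow(Add(-30881, 912), Rational(1, 2)) = Pow(-29969, Rational(1, 2)) = Mul(I, Pow(29969, Rational(1, 2)))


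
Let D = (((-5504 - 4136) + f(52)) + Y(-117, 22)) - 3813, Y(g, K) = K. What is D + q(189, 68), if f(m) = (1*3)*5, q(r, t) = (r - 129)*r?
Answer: -2076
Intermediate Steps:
q(r, t) = r*(-129 + r) (q(r, t) = (-129 + r)*r = r*(-129 + r))
f(m) = 15 (f(m) = 3*5 = 15)
D = -13416 (D = (((-5504 - 4136) + 15) + 22) - 3813 = ((-9640 + 15) + 22) - 3813 = (-9625 + 22) - 3813 = -9603 - 3813 = -13416)
D + q(189, 68) = -13416 + 189*(-129 + 189) = -13416 + 189*60 = -13416 + 11340 = -2076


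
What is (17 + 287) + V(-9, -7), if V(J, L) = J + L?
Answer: 288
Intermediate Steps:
(17 + 287) + V(-9, -7) = (17 + 287) + (-9 - 7) = 304 - 16 = 288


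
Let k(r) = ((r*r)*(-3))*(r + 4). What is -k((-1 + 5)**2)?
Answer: 15360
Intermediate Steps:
k(r) = -3*r**2*(4 + r) (k(r) = (r**2*(-3))*(4 + r) = (-3*r**2)*(4 + r) = -3*r**2*(4 + r))
-k((-1 + 5)**2) = -3*((-1 + 5)**2)**2*(-4 - (-1 + 5)**2) = -3*(4**2)**2*(-4 - 1*4**2) = -3*16**2*(-4 - 1*16) = -3*256*(-4 - 16) = -3*256*(-20) = -1*(-15360) = 15360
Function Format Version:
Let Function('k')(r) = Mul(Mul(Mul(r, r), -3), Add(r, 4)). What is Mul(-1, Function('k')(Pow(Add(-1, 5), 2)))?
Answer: 15360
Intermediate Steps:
Function('k')(r) = Mul(-3, Pow(r, 2), Add(4, r)) (Function('k')(r) = Mul(Mul(Pow(r, 2), -3), Add(4, r)) = Mul(Mul(-3, Pow(r, 2)), Add(4, r)) = Mul(-3, Pow(r, 2), Add(4, r)))
Mul(-1, Function('k')(Pow(Add(-1, 5), 2))) = Mul(-1, Mul(3, Pow(Pow(Add(-1, 5), 2), 2), Add(-4, Mul(-1, Pow(Add(-1, 5), 2))))) = Mul(-1, Mul(3, Pow(Pow(4, 2), 2), Add(-4, Mul(-1, Pow(4, 2))))) = Mul(-1, Mul(3, Pow(16, 2), Add(-4, Mul(-1, 16)))) = Mul(-1, Mul(3, 256, Add(-4, -16))) = Mul(-1, Mul(3, 256, -20)) = Mul(-1, -15360) = 15360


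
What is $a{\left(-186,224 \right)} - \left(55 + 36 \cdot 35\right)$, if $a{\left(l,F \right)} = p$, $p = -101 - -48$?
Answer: $-1368$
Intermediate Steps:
$p = -53$ ($p = -101 + 48 = -53$)
$a{\left(l,F \right)} = -53$
$a{\left(-186,224 \right)} - \left(55 + 36 \cdot 35\right) = -53 - \left(55 + 36 \cdot 35\right) = -53 - \left(55 + 1260\right) = -53 - 1315 = -1368$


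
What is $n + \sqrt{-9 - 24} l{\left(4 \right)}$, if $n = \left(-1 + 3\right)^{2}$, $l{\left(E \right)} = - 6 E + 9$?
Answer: $4 - 15 i \sqrt{33} \approx 4.0 - 86.168 i$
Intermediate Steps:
$l{\left(E \right)} = 9 - 6 E$
$n = 4$ ($n = 2^{2} = 4$)
$n + \sqrt{-9 - 24} l{\left(4 \right)} = 4 + \sqrt{-9 - 24} \left(9 - 24\right) = 4 + \sqrt{-33} \left(9 - 24\right) = 4 + i \sqrt{33} \left(-15\right) = 4 - 15 i \sqrt{33}$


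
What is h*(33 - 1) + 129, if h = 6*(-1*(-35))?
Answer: 6849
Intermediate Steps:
h = 210 (h = 6*35 = 210)
h*(33 - 1) + 129 = 210*(33 - 1) + 129 = 210*32 + 129 = 6720 + 129 = 6849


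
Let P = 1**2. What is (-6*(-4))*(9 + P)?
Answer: 240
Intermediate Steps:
P = 1
(-6*(-4))*(9 + P) = (-6*(-4))*(9 + 1) = 24*10 = 240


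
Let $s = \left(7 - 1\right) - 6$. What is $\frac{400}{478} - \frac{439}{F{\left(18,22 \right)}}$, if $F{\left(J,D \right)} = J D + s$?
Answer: $- \frac{25721}{94644} \approx -0.27177$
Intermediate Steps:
$s = 0$ ($s = 6 - 6 = 0$)
$F{\left(J,D \right)} = D J$ ($F{\left(J,D \right)} = J D + 0 = D J + 0 = D J$)
$\frac{400}{478} - \frac{439}{F{\left(18,22 \right)}} = \frac{400}{478} - \frac{439}{22 \cdot 18} = 400 \cdot \frac{1}{478} - \frac{439}{396} = \frac{200}{239} - \frac{439}{396} = - \frac{25721}{94644}$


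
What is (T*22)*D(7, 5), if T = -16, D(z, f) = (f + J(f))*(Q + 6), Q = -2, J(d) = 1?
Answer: -8448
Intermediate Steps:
D(z, f) = 4 + 4*f (D(z, f) = (f + 1)*(-2 + 6) = (1 + f)*4 = 4 + 4*f)
(T*22)*D(7, 5) = (-16*22)*(4 + 4*5) = -352*(4 + 20) = -352*24 = -8448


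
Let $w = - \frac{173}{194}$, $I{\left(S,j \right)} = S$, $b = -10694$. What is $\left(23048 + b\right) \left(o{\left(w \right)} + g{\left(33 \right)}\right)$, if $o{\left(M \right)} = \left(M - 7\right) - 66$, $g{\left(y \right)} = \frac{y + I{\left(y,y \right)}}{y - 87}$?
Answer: $- \frac{270035791}{291} \approx -9.2796 \cdot 10^{5}$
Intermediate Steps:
$w = - \frac{173}{194}$ ($w = \left(-173\right) \frac{1}{194} = - \frac{173}{194} \approx -0.89175$)
$g{\left(y \right)} = \frac{2 y}{-87 + y}$ ($g{\left(y \right)} = \frac{y + y}{y - 87} = \frac{2 y}{-87 + y}$)
$o{\left(M \right)} = -73 + M$ ($o{\left(M \right)} = \left(-7 + M\right) - 66 = -73 + M$)
$\left(23048 + b\right) \left(o{\left(w \right)} + g{\left(33 \right)}\right) = \left(23048 - 10694\right) \left(\left(-73 - \frac{173}{194}\right) + 2 \cdot 33 \frac{1}{-87 + 33}\right) = 12354 \left(- \frac{14335}{194} + 2 \cdot 33 \frac{1}{-54}\right) = 12354 \left(- \frac{14335}{194} + 2 \cdot 33 \left(- \frac{1}{54}\right)\right) = 12354 \left(- \frac{14335}{194} - \frac{11}{9}\right) = 12354 \left(- \frac{131149}{1746}\right) = - \frac{270035791}{291}$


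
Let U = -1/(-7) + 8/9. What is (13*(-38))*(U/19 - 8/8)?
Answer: 29432/63 ≈ 467.17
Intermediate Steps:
U = 65/63 (U = -1*(-⅐) + 8*(⅑) = ⅐ + 8/9 = 65/63 ≈ 1.0317)
(13*(-38))*(U/19 - 8/8) = (13*(-38))*((65/63)/19 - 8/8) = -494*((65/63)*(1/19) - 8*⅛) = -494*(65/1197 - 1) = -494*(-1132/1197) = 29432/63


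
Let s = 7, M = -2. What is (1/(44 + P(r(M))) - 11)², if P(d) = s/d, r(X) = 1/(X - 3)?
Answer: 9604/81 ≈ 118.57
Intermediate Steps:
r(X) = 1/(-3 + X)
P(d) = 7/d
(1/(44 + P(r(M))) - 11)² = (1/(44 + 7/(1/(-3 - 2))) - 11)² = (1/(44 + 7/(1/(-5))) - 11)² = (1/(44 + 7/(-⅕)) - 11)² = (1/(44 + 7*(-5)) - 11)² = (1/(44 - 35) - 11)² = (1/9 - 11)² = (⅑ - 11)² = (-98/9)² = 9604/81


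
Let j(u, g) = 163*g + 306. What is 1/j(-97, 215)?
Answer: 1/35351 ≈ 2.8288e-5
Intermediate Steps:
j(u, g) = 306 + 163*g
1/j(-97, 215) = 1/(306 + 163*215) = 1/(306 + 35045) = 1/35351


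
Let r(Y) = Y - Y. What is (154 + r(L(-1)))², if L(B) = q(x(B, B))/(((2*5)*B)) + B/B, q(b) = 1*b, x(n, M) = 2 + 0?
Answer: 23716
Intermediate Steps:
x(n, M) = 2
q(b) = b
L(B) = 1 + 1/(5*B) (L(B) = 2/(((2*5)*B)) + B/B = 2/((10*B)) + 1 = 2*(1/(10*B)) + 1 = 1/(5*B) + 1 = 1 + 1/(5*B))
r(Y) = 0
(154 + r(L(-1)))² = (154 + 0)² = 154² = 23716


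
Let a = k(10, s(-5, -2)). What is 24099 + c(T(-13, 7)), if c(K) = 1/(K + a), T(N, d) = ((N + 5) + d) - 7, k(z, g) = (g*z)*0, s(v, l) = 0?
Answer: 192791/8 ≈ 24099.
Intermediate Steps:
k(z, g) = 0
a = 0
T(N, d) = -2 + N + d (T(N, d) = ((5 + N) + d) - 7 = (5 + N + d) - 7 = -2 + N + d)
c(K) = 1/K (c(K) = 1/(K + 0) = 1/K)
24099 + c(T(-13, 7)) = 24099 + 1/(-2 - 13 + 7) = 24099 + 1/(-8) = 24099 - 1/8 = 192791/8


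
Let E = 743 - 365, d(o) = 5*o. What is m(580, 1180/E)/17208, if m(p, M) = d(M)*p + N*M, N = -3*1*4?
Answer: 212990/406539 ≈ 0.52391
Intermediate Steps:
N = -12 (N = -3*4 = -12)
E = 378
m(p, M) = -12*M + 5*M*p (m(p, M) = (5*M)*p - 12*M = 5*M*p - 12*M = -12*M + 5*M*p)
m(580, 1180/E)/17208 = ((1180/378)*(-12 + 5*580))/17208 = ((1180*(1/378))*(-12 + 2900))*(1/17208) = ((590/189)*2888)*(1/17208) = (1703920/189)*(1/17208) = 212990/406539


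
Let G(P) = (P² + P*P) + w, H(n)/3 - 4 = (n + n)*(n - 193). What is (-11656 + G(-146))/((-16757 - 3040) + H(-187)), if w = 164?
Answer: 692/9035 ≈ 0.076591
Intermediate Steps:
H(n) = 12 + 6*n*(-193 + n) (H(n) = 12 + 3*((n + n)*(n - 193)) = 12 + 3*((2*n)*(-193 + n)) = 12 + 3*(2*n*(-193 + n)) = 12 + 6*n*(-193 + n))
G(P) = 164 + 2*P² (G(P) = (P² + P*P) + 164 = (P² + P²) + 164 = 2*P² + 164 = 164 + 2*P²)
(-11656 + G(-146))/((-16757 - 3040) + H(-187)) = (-11656 + (164 + 2*(-146)²))/((-16757 - 3040) + (12 - 1158*(-187) + 6*(-187)²)) = (-11656 + (164 + 2*21316))/(-19797 + (12 + 216546 + 6*34969)) = (-11656 + (164 + 42632))/(-19797 + (12 + 216546 + 209814)) = (-11656 + 42796)/(-19797 + 426372) = 31140/406575 = 31140*(1/406575) = 692/9035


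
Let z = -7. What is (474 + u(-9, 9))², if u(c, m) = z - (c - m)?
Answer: 235225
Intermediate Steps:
u(c, m) = -7 + m - c (u(c, m) = -7 - (c - m) = -7 + (m - c) = -7 + m - c)
(474 + u(-9, 9))² = (474 + (-7 + 9 - 1*(-9)))² = (474 + (-7 + 9 + 9))² = (474 + 11)² = 485² = 235225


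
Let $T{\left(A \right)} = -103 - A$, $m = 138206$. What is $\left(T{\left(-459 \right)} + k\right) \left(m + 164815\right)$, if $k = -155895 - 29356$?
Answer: $-56027067795$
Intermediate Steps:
$k = -185251$ ($k = -155895 - 29356 = -185251$)
$\left(T{\left(-459 \right)} + k\right) \left(m + 164815\right) = \left(\left(-103 - -459\right) - 185251\right) \left(138206 + 164815\right) = \left(\left(-103 + 459\right) - 185251\right) 303021 = \left(356 - 185251\right) 303021 = \left(-184895\right) 303021 = -56027067795$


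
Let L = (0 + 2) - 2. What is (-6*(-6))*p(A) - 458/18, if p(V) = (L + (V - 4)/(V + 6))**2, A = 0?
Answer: -85/9 ≈ -9.4444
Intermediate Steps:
L = 0 (L = 2 - 2 = 0)
p(V) = (-4 + V)**2/(6 + V)**2 (p(V) = (0 + (V - 4)/(V + 6))**2 = (0 + (-4 + V)/(6 + V))**2 = ((-4 + V)/(6 + V))**2 = (-4 + V)**2/(6 + V)**2)
(-6*(-6))*p(A) - 458/18 = (-6*(-6))*((-4 + 0)**2/(6 + 0)**2) - 458/18 = 36*((-4)**2/6**2) - 458/18 = 36*(16*(1/36)) - 1*229/9 = 36*(4/9) - 229/9 = 16 - 229/9 = -85/9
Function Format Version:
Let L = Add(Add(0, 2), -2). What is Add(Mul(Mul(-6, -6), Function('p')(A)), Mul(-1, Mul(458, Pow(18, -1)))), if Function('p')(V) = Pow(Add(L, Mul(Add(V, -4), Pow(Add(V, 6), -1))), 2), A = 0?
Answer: Rational(-85, 9) ≈ -9.4444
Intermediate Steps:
L = 0 (L = Add(2, -2) = 0)
Function('p')(V) = Mul(Pow(Add(-4, V), 2), Pow(Add(6, V), -2)) (Function('p')(V) = Pow(Add(0, Mul(Add(V, -4), Pow(Add(V, 6), -1))), 2) = Pow(Add(0, Mul(Add(-4, V), Pow(Add(6, V), -1))), 2) = Pow(Add(0, Mul(Pow(Add(6, V), -1), Add(-4, V))), 2) = Pow(Mul(Pow(Add(6, V), -1), Add(-4, V)), 2) = Mul(Pow(Add(-4, V), 2), Pow(Add(6, V), -2)))
Add(Mul(Mul(-6, -6), Function('p')(A)), Mul(-1, Mul(458, Pow(18, -1)))) = Add(Mul(Mul(-6, -6), Mul(Pow(Add(-4, 0), 2), Pow(Add(6, 0), -2))), Mul(-1, Mul(458, Pow(18, -1)))) = Add(Mul(36, Mul(Pow(-4, 2), Pow(6, -2))), Mul(-1, Mul(458, Rational(1, 18)))) = Add(Mul(36, Mul(16, Rational(1, 36))), Mul(-1, Rational(229, 9))) = Add(Mul(36, Rational(4, 9)), Rational(-229, 9)) = Add(16, Rational(-229, 9)) = Rational(-85, 9)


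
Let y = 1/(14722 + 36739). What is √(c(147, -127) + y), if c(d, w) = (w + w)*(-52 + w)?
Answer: √120404630783247/51461 ≈ 213.23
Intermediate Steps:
c(d, w) = 2*w*(-52 + w) (c(d, w) = (2*w)*(-52 + w) = 2*w*(-52 + w))
y = 1/51461 ≈ 1.9432e-5
√(c(147, -127) + y) = √(2*(-127)*(-52 - 127) + 1/51461) = √(2*(-127)*(-179) + 1/51461) = √(45466 + 1/51461) = √(2339725827/51461) = √120404630783247/51461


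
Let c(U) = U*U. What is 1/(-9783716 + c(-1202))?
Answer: -1/8338912 ≈ -1.1992e-7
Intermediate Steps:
c(U) = U**2
1/(-9783716 + c(-1202)) = 1/(-9783716 + (-1202)**2) = 1/(-9783716 + 1444804) = 1/(-8338912) = -1/8338912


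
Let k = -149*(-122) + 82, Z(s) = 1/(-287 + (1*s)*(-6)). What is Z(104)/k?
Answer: -1/16634860 ≈ -6.0115e-8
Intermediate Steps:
Z(s) = 1/(-287 - 6*s) (Z(s) = 1/(-287 + s*(-6)) = 1/(-287 - 6*s))
k = 18260 (k = 18178 + 82 = 18260)
Z(104)/k = -1/(287 + 6*104)/18260 = -1/(287 + 624)*(1/18260) = -1/911*(1/18260) = -1*1/911*(1/18260) = -1/911*1/18260 = -1/16634860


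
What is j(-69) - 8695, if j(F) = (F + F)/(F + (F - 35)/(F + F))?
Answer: -40935233/4709 ≈ -8693.0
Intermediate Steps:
j(F) = 2*F/(F + (-35 + F)/(2*F)) (j(F) = (2*F)/(F + (-35 + F)/((2*F))) = (2*F)/(F + (-35 + F)*(1/(2*F))) = (2*F)/(F + (-35 + F)/(2*F)) = 2*F/(F + (-35 + F)/(2*F)))
j(-69) - 8695 = 4*(-69)²/(-35 - 69 + 2*(-69)²) - 8695 = 4*4761/(-35 - 69 + 2*4761) - 8695 = 4*4761/(-35 - 69 + 9522) - 8695 = 4*4761/9418 - 8695 = 4*4761*(1/9418) - 8695 = 9522/4709 - 8695 = -40935233/4709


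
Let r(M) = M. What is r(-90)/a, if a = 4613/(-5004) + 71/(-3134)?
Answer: 705714120/7406213 ≈ 95.287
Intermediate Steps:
a = -7406213/7841268 (a = 4613*(-1/5004) + 71*(-1/3134) = -4613/5004 - 71/3134 = -7406213/7841268 ≈ -0.94452)
r(-90)/a = -90/(-7406213/7841268) = -90*(-7841268/7406213) = 705714120/7406213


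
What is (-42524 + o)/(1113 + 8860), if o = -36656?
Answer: -79180/9973 ≈ -7.9394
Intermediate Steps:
(-42524 + o)/(1113 + 8860) = (-42524 - 36656)/(1113 + 8860) = -79180/9973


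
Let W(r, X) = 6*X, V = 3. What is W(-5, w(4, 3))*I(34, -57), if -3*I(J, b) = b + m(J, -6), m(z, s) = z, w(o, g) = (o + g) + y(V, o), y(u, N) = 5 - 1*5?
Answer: 322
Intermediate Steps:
y(u, N) = 0 (y(u, N) = 5 - 5 = 0)
w(o, g) = g + o (w(o, g) = (o + g) + 0 = (g + o) + 0 = g + o)
I(J, b) = -J/3 - b/3 (I(J, b) = -(b + J)/3 = -(J + b)/3 = -J/3 - b/3)
W(-5, w(4, 3))*I(34, -57) = (6*(3 + 4))*(-⅓*34 - ⅓*(-57)) = (6*7)*(-34/3 + 19) = 42*(23/3) = 322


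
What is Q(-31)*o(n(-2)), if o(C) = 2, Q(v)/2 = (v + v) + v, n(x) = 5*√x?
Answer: -372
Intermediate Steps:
Q(v) = 6*v (Q(v) = 2*((v + v) + v) = 2*(2*v + v) = 2*(3*v) = 6*v)
Q(-31)*o(n(-2)) = (6*(-31))*2 = -186*2 = -372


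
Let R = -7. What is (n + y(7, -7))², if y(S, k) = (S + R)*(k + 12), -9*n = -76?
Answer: 5776/81 ≈ 71.309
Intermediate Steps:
n = 76/9 (n = -⅑*(-76) = 76/9 ≈ 8.4444)
y(S, k) = (-7 + S)*(12 + k) (y(S, k) = (S - 7)*(k + 12) = (-7 + S)*(12 + k))
(n + y(7, -7))² = (76/9 + (-84 - 7*(-7) + 12*7 + 7*(-7)))² = (76/9 + (-84 + 49 + 84 - 49))² = (76/9 + 0)² = (76/9)² = 5776/81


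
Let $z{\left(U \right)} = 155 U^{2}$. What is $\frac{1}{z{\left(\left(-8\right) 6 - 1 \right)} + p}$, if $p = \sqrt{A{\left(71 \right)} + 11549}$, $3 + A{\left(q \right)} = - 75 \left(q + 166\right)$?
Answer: $\frac{372155}{138499350254} - \frac{i \sqrt{6229}}{138499350254} \approx 2.6871 \cdot 10^{-6} - 5.6985 \cdot 10^{-10} i$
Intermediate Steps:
$A{\left(q \right)} = -12453 - 75 q$ ($A{\left(q \right)} = -3 - 75 \left(q + 166\right) = -3 - 75 \left(166 + q\right) = -3 - \left(12450 + 75 q\right) = -12453 - 75 q$)
$p = i \sqrt{6229}$ ($p = \sqrt{\left(-12453 - 5325\right) + 11549} = \sqrt{-17778 + 11549} = \sqrt{-6229} = i \sqrt{6229} \approx 78.924 i$)
$\frac{1}{z{\left(\left(-8\right) 6 - 1 \right)} + p} = \frac{1}{155 \left(\left(-8\right) 6 - 1\right)^{2} + i \sqrt{6229}} = \frac{1}{155 \left(-48 - 1\right)^{2} + i \sqrt{6229}} = \frac{1}{155 \left(-49\right)^{2} + i \sqrt{6229}} = \frac{1}{155 \cdot 2401 + i \sqrt{6229}} = \frac{1}{372155 + i \sqrt{6229}}$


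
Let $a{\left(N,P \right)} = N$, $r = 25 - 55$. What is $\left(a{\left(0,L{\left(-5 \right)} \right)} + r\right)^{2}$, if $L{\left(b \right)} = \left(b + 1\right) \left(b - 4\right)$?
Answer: $900$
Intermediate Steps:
$L{\left(b \right)} = \left(1 + b\right) \left(-4 + b\right)$
$r = -30$ ($r = 25 - 55 = -30$)
$\left(a{\left(0,L{\left(-5 \right)} \right)} + r\right)^{2} = \left(0 - 30\right)^{2} = \left(-30\right)^{2} = 900$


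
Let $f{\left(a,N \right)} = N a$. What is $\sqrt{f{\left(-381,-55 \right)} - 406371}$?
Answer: $6 i \sqrt{10706} \approx 620.82 i$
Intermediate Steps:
$\sqrt{f{\left(-381,-55 \right)} - 406371} = \sqrt{\left(-55\right) \left(-381\right) - 406371} = \sqrt{20955 - 406371} = \sqrt{-385416} = 6 i \sqrt{10706}$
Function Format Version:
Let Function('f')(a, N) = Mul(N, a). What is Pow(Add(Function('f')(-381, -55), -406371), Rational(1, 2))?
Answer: Mul(6, I, Pow(10706, Rational(1, 2))) ≈ Mul(620.82, I)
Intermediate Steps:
Pow(Add(Function('f')(-381, -55), -406371), Rational(1, 2)) = Pow(Add(Mul(-55, -381), -406371), Rational(1, 2)) = Pow(Add(20955, -406371), Rational(1, 2)) = Pow(-385416, Rational(1, 2)) = Mul(6, I, Pow(10706, Rational(1, 2)))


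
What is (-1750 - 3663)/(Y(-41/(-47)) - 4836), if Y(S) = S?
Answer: 254411/227251 ≈ 1.1195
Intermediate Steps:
(-1750 - 3663)/(Y(-41/(-47)) - 4836) = (-1750 - 3663)/(-41/(-47) - 4836) = -5413/(-41*(-1/47) - 4836) = -5413/(41/47 - 4836) = -5413/(-227251/47) = -5413*(-47/227251) = 254411/227251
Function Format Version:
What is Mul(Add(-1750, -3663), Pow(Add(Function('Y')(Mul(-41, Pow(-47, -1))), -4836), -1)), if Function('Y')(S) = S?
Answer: Rational(254411, 227251) ≈ 1.1195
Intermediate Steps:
Mul(Add(-1750, -3663), Pow(Add(Function('Y')(Mul(-41, Pow(-47, -1))), -4836), -1)) = Mul(Add(-1750, -3663), Pow(Add(Mul(-41, Pow(-47, -1)), -4836), -1)) = Mul(-5413, Pow(Add(Mul(-41, Rational(-1, 47)), -4836), -1)) = Mul(-5413, Pow(Add(Rational(41, 47), -4836), -1)) = Mul(-5413, Pow(Rational(-227251, 47), -1)) = Mul(-5413, Rational(-47, 227251)) = Rational(254411, 227251)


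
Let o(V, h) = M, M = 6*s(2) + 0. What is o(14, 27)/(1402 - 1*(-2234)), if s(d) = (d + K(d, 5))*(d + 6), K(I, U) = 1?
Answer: 4/101 ≈ 0.039604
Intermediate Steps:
s(d) = (1 + d)*(6 + d) (s(d) = (d + 1)*(d + 6) = (1 + d)*(6 + d))
M = 144 (M = 6*(6 + 2² + 7*2) + 0 = 6*(6 + 4 + 14) + 0 = 6*24 + 0 = 144 + 0 = 144)
o(V, h) = 144
o(14, 27)/(1402 - 1*(-2234)) = 144/(1402 - 1*(-2234)) = 144/(1402 + 2234) = 144/3636 = 144*(1/3636) = 4/101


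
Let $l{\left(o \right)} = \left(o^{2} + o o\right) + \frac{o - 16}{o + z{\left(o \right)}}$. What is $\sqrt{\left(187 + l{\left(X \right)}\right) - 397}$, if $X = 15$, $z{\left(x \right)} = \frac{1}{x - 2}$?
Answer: $\frac{\sqrt{47027}}{14} \approx 15.49$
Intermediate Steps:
$z{\left(x \right)} = \frac{1}{-2 + x}$
$l{\left(o \right)} = 2 o^{2} + \frac{-16 + o}{o + \frac{1}{-2 + o}}$ ($l{\left(o \right)} = \left(o^{2} + o o\right) + \frac{o - 16}{o + \frac{1}{-2 + o}} = \left(o^{2} + o^{2}\right) + \frac{-16 + o}{o + \frac{1}{-2 + o}} = 2 o^{2} + \frac{-16 + o}{o + \frac{1}{-2 + o}}$)
$\sqrt{\left(187 + l{\left(X \right)}\right) - 397} = \sqrt{\left(187 + \frac{2 \cdot 15^{2} + \left(-2 + 15\right) \left(-16 + 15 + 2 \cdot 15^{3}\right)}{1 + 15 \left(-2 + 15\right)}\right) - 397} = \sqrt{\left(187 + \frac{2 \cdot 225 + 13 \left(-16 + 15 + 2 \cdot 3375\right)}{1 + 15 \cdot 13}\right) - 397} = \sqrt{\left(187 + \frac{450 + 13 \left(-16 + 15 + 6750\right)}{1 + 195}\right) - 397} = \sqrt{\left(187 + \frac{450 + 13 \cdot 6749}{196}\right) - 397} = \sqrt{\left(187 + \frac{450 + 87737}{196}\right) - 397} = \sqrt{\left(187 + \frac{1}{196} \cdot 88187\right) - 397} = \sqrt{\left(187 + \frac{88187}{196}\right) - 397} = \sqrt{\frac{124839}{196} - 397} = \sqrt{\frac{47027}{196}} = \frac{\sqrt{47027}}{14}$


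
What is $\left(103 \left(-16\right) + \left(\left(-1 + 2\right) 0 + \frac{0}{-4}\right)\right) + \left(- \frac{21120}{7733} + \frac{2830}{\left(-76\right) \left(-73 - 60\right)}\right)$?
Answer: $- \frac{308631069}{186998} \approx -1650.5$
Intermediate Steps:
$\left(103 \left(-16\right) + \left(\left(-1 + 2\right) 0 + \frac{0}{-4}\right)\right) + \left(- \frac{21120}{7733} + \frac{2830}{\left(-76\right) \left(-73 - 60\right)}\right) = \left(-1648 + \left(1 \cdot 0 + 0 \left(- \frac{1}{4}\right)\right)\right) + \left(\left(-21120\right) \frac{1}{7733} + \frac{2830}{\left(-76\right) \left(-133\right)}\right) = \left(-1648 + \left(0 + 0\right)\right) - \left(\frac{1920}{703} - \frac{2830}{10108}\right) = \left(-1648 + 0\right) + \left(- \frac{1920}{703} + 2830 \cdot \frac{1}{10108}\right) = -1648 + \left(- \frac{1920}{703} + \frac{1415}{5054}\right) = -1648 - \frac{458365}{186998} = - \frac{308631069}{186998}$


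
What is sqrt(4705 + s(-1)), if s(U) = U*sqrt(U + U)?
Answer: sqrt(4705 - I*sqrt(2)) ≈ 68.593 - 0.01*I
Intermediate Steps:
s(U) = sqrt(2)*U**(3/2) (s(U) = U*sqrt(2*U) = U*(sqrt(2)*sqrt(U)) = sqrt(2)*U**(3/2))
sqrt(4705 + s(-1)) = sqrt(4705 + sqrt(2)*(-1)**(3/2)) = sqrt(4705 + sqrt(2)*(-I)) = sqrt(4705 - I*sqrt(2))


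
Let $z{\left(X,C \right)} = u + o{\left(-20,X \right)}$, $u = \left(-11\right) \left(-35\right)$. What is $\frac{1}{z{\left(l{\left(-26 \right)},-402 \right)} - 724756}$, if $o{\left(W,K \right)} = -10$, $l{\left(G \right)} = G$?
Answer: $- \frac{1}{724381} \approx -1.3805 \cdot 10^{-6}$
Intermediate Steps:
$u = 385$
$z{\left(X,C \right)} = 375$ ($z{\left(X,C \right)} = 385 - 10 = 375$)
$\frac{1}{z{\left(l{\left(-26 \right)},-402 \right)} - 724756} = \frac{1}{375 - 724756} = \frac{1}{-724381} = - \frac{1}{724381}$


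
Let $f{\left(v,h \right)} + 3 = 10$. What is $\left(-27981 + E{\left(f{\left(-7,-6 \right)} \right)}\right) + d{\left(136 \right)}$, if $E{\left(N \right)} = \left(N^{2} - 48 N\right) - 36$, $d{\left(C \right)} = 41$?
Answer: $-28263$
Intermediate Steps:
$f{\left(v,h \right)} = 7$ ($f{\left(v,h \right)} = -3 + 10 = 7$)
$E{\left(N \right)} = -36 + N^{2} - 48 N$
$\left(-27981 + E{\left(f{\left(-7,-6 \right)} \right)}\right) + d{\left(136 \right)} = \left(-27981 - \left(372 - 49\right)\right) + 41 = \left(-27981 - 323\right) + 41 = -28304 + 41 = -28263$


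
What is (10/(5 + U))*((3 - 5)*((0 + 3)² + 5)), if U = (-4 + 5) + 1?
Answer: -40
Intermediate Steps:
U = 2 (U = 1 + 1 = 2)
(10/(5 + U))*((3 - 5)*((0 + 3)² + 5)) = (10/(5 + 2))*((3 - 5)*((0 + 3)² + 5)) = (10/7)*(-2*(3² + 5)) = ((⅐)*10)*(-2*(9 + 5)) = 10*(-2*14)/7 = (10/7)*(-28) = -40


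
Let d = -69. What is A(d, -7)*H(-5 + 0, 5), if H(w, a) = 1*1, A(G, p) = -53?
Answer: -53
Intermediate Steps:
H(w, a) = 1
A(d, -7)*H(-5 + 0, 5) = -53*1 = -53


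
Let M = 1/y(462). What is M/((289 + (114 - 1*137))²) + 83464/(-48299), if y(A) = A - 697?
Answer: -1387811062539/803099350340 ≈ -1.7281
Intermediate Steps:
y(A) = -697 + A
M = -1/235 (M = 1/(-697 + 462) = 1/(-235) = -1/235 ≈ -0.0042553)
M/((289 + (114 - 1*137))²) + 83464/(-48299) = -1/(235*(289 + (114 - 1*137))²) + 83464/(-48299) = -1/(235*(289 + (114 - 137))²) + 83464*(-1/48299) = -1/(235*(289 - 23)²) - 83464/48299 = -1/(235*(266²)) - 83464/48299 = -1/235/70756 - 83464/48299 = -1/235*1/70756 - 83464/48299 = -1/16627660 - 83464/48299 = -1387811062539/803099350340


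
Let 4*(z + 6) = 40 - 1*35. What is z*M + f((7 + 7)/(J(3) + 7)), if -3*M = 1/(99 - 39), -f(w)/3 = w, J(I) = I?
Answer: -601/144 ≈ -4.1736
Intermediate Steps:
f(w) = -3*w
M = -1/180 (M = -1/(3*(99 - 39)) = -1/3/60 = -1/3*1/60 = -1/180 ≈ -0.0055556)
z = -19/4 (z = -6 + (40 - 1*35)/4 = -6 + (40 - 35)/4 = -6 + (1/4)*5 = -6 + 5/4 = -19/4 ≈ -4.7500)
z*M + f((7 + 7)/(J(3) + 7)) = -19/4*(-1/180) - 3*(7 + 7)/(3 + 7) = 19/720 - 42/10 = 19/720 - 3*7/5 = 19/720 - 21/5 = -601/144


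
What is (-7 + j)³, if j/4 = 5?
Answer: 2197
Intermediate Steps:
j = 20 (j = 4*5 = 20)
(-7 + j)³ = (-7 + 20)³ = 13³ = 2197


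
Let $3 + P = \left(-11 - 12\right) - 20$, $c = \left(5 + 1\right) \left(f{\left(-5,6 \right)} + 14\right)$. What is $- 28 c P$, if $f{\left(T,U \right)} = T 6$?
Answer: $-123648$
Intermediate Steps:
$f{\left(T,U \right)} = 6 T$
$c = -96$ ($c = \left(5 + 1\right) \left(6 \left(-5\right) + 14\right) = 6 \left(-30 + 14\right) = 6 \left(-16\right) = -96$)
$P = -46$ ($P = -3 - 43 = -46$)
$- 28 c P = \left(-28\right) \left(-96\right) \left(-46\right) = 2688 \left(-46\right) = -123648$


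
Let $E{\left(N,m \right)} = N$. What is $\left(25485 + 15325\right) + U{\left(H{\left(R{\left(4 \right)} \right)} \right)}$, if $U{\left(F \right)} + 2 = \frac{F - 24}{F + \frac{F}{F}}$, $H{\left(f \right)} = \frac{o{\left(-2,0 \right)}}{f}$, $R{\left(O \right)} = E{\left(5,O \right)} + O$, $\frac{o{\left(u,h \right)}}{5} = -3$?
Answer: $\frac{81693}{2} \approx 40847.0$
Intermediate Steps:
$o{\left(u,h \right)} = -15$ ($o{\left(u,h \right)} = 5 \left(-3\right) = -15$)
$R{\left(O \right)} = 5 + O$
$H{\left(f \right)} = - \frac{15}{f}$
$U{\left(F \right)} = -2 + \frac{-24 + F}{1 + F}$ ($U{\left(F \right)} = -2 + \frac{F - 24}{F + \frac{F}{F}} = -2 + \frac{-24 + F}{F + 1} = -2 + \frac{-24 + F}{1 + F}$)
$\left(25485 + 15325\right) + U{\left(H{\left(R{\left(4 \right)} \right)} \right)} = \left(25485 + 15325\right) + \frac{-26 - - \frac{15}{5 + 4}}{1 - \frac{15}{5 + 4}} = 40810 + \frac{-26 - - \frac{15}{9}}{1 - \frac{15}{9}} = 40810 + \frac{-26 - \left(-15\right) \frac{1}{9}}{1 - \frac{5}{3}} = 40810 + \frac{-26 - - \frac{5}{3}}{1 - \frac{5}{3}} = 40810 + \frac{-26 + \frac{5}{3}}{- \frac{2}{3}} = 40810 - - \frac{73}{2} = 40810 + \frac{73}{2} = \frac{81693}{2}$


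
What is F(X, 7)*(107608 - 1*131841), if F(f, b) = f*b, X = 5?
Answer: -848155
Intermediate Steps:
F(f, b) = b*f
F(X, 7)*(107608 - 1*131841) = (7*5)*(107608 - 1*131841) = 35*(107608 - 131841) = 35*(-24233) = -848155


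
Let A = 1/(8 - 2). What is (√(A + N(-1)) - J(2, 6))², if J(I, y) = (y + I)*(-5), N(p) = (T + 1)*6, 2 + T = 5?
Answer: (240 + √870)²/36 ≈ 2017.4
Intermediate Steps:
T = 3 (T = -2 + 5 = 3)
N(p) = 24 (N(p) = (3 + 1)*6 = 4*6 = 24)
J(I, y) = -5*I - 5*y (J(I, y) = (I + y)*(-5) = -5*I - 5*y)
A = ⅙ (A = 1/6 = ⅙ ≈ 0.16667)
(√(A + N(-1)) - J(2, 6))² = (√(⅙ + 24) - (-5*2 - 5*6))² = (√(145/6) - (-10 - 30))² = (√870/6 - 1*(-40))² = (√870/6 + 40)² = (40 + √870/6)²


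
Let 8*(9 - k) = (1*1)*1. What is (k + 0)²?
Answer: 5041/64 ≈ 78.766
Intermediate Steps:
k = 71/8 (k = 9 - 1*1/8 = 9 - 1/8 = 9 - ⅛*1 = 9 - ⅛ = 71/8 ≈ 8.8750)
(k + 0)² = (71/8 + 0)² = (71/8)² = 5041/64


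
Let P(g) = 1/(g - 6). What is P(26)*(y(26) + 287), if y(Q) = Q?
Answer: 313/20 ≈ 15.650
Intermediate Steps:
P(g) = 1/(-6 + g)
P(26)*(y(26) + 287) = (26 + 287)/(-6 + 26) = 313/20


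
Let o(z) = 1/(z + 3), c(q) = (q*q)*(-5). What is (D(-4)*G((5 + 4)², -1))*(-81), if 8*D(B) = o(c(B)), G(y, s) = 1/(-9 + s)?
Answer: -81/6160 ≈ -0.013149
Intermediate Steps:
c(q) = -5*q² (c(q) = q²*(-5) = -5*q²)
o(z) = 1/(3 + z)
D(B) = 1/(8*(3 - 5*B²))
(D(-4)*G((5 + 4)², -1))*(-81) = ((-1/(-24 + 40*(-4)²))/(-9 - 1))*(-81) = (-1/(-24 + 40*16)/(-10))*(-81) = (-1/(-24 + 640)*(-⅒))*(-81) = (-1/616*(-⅒))*(-81) = (-1*1/616*(-⅒))*(-81) = -1/616*(-⅒)*(-81) = (1/6160)*(-81) = -81/6160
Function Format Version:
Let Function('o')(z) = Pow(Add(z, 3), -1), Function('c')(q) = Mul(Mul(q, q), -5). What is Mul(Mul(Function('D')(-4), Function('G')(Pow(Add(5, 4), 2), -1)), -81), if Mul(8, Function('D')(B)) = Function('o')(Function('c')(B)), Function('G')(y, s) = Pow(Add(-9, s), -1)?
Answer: Rational(-81, 6160) ≈ -0.013149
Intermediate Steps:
Function('c')(q) = Mul(-5, Pow(q, 2)) (Function('c')(q) = Mul(Pow(q, 2), -5) = Mul(-5, Pow(q, 2)))
Function('o')(z) = Pow(Add(3, z), -1)
Function('D')(B) = Mul(Rational(1, 8), Pow(Add(3, Mul(-5, Pow(B, 2))), -1))
Mul(Mul(Function('D')(-4), Function('G')(Pow(Add(5, 4), 2), -1)), -81) = Mul(Mul(Mul(-1, Pow(Add(-24, Mul(40, Pow(-4, 2))), -1)), Pow(Add(-9, -1), -1)), -81) = Mul(Mul(Mul(-1, Pow(Add(-24, Mul(40, 16)), -1)), Pow(-10, -1)), -81) = Mul(Mul(Mul(-1, Pow(Add(-24, 640), -1)), Rational(-1, 10)), -81) = Mul(Mul(Mul(-1, Pow(616, -1)), Rational(-1, 10)), -81) = Mul(Mul(Mul(-1, Rational(1, 616)), Rational(-1, 10)), -81) = Mul(Mul(Rational(-1, 616), Rational(-1, 10)), -81) = Mul(Rational(1, 6160), -81) = Rational(-81, 6160)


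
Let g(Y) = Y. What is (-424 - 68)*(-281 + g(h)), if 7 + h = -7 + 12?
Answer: 139236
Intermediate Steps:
h = -2 (h = -7 + (-7 + 12) = -7 + 5 = -2)
(-424 - 68)*(-281 + g(h)) = (-424 - 68)*(-281 - 2) = -492*(-283) = 139236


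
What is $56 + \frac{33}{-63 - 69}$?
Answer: $\frac{223}{4} \approx 55.75$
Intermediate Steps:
$56 + \frac{33}{-63 - 69} = 56 + \frac{33}{-132} = 56 + 33 \left(- \frac{1}{132}\right) = 56 - \frac{1}{4} = \frac{223}{4}$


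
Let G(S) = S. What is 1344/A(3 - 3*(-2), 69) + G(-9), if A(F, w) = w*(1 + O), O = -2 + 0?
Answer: -655/23 ≈ -28.478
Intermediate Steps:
O = -2
A(F, w) = -w (A(F, w) = w*(1 - 2) = w*(-1) = -w)
1344/A(3 - 3*(-2), 69) + G(-9) = 1344/((-1*69)) - 9 = 1344/(-69) - 9 = 1344*(-1/69) - 9 = -448/23 - 9 = -655/23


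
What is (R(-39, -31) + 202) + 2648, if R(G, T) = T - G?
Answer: 2858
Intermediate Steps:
(R(-39, -31) + 202) + 2648 = ((-31 - 1*(-39)) + 202) + 2648 = ((-31 + 39) + 202) + 2648 = (8 + 202) + 2648 = 210 + 2648 = 2858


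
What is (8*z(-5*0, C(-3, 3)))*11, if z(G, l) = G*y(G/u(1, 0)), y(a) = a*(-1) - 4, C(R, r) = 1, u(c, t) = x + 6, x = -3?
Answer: 0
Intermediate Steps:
u(c, t) = 3 (u(c, t) = -3 + 6 = 3)
y(a) = -4 - a (y(a) = -a - 4 = -4 - a)
z(G, l) = G*(-4 - G/3)
(8*z(-5*0, C(-3, 3)))*11 = (8*(-(-5*0)*(12 - 5*0)/3))*11 = (8*(-⅓*0*(12 + 0)))*11 = (8*(-⅓*0*12))*11 = (8*0)*11 = 0*11 = 0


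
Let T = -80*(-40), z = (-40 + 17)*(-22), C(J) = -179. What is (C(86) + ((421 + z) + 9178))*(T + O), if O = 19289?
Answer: 223225814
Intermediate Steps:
z = 506 (z = -23*(-22) = 506)
T = 3200
(C(86) + ((421 + z) + 9178))*(T + O) = (-179 + ((421 + 506) + 9178))*(3200 + 19289) = (-179 + (927 + 9178))*22489 = (-179 + 10105)*22489 = 9926*22489 = 223225814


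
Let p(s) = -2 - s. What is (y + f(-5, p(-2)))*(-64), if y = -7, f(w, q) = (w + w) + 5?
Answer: 768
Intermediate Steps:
f(w, q) = 5 + 2*w (f(w, q) = 2*w + 5 = 5 + 2*w)
(y + f(-5, p(-2)))*(-64) = (-7 + (5 + 2*(-5)))*(-64) = (-7 + (5 - 10))*(-64) = (-7 - 5)*(-64) = -12*(-64) = 768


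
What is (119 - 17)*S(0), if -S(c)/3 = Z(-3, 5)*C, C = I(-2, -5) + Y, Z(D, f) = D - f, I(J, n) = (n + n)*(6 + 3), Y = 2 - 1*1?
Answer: -217872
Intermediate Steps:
Y = 1 (Y = 2 - 1 = 1)
I(J, n) = 18*n (I(J, n) = (2*n)*9 = 18*n)
C = -89 (C = 18*(-5) + 1 = -90 + 1 = -89)
S(c) = -2136 (S(c) = -3*(-3 - 1*5)*(-89) = -3*(-3 - 5)*(-89) = -(-24)*(-89) = -3*712 = -2136)
(119 - 17)*S(0) = (119 - 17)*(-2136) = 102*(-2136) = -217872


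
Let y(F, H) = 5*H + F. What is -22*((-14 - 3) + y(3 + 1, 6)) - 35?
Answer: -409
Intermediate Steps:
y(F, H) = F + 5*H
-22*((-14 - 3) + y(3 + 1, 6)) - 35 = -22*((-14 - 3) + ((3 + 1) + 5*6)) - 35 = -22*(-17 + (4 + 30)) - 35 = -22*(-17 + 34) - 35 = -22*17 - 35 = -374 - 35 = -409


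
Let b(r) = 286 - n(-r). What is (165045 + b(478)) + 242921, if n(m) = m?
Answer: 408730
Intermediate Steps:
b(r) = 286 + r (b(r) = 286 - (-1)*r = 286 + r)
(165045 + b(478)) + 242921 = (165045 + (286 + 478)) + 242921 = (165045 + 764) + 242921 = 165809 + 242921 = 408730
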